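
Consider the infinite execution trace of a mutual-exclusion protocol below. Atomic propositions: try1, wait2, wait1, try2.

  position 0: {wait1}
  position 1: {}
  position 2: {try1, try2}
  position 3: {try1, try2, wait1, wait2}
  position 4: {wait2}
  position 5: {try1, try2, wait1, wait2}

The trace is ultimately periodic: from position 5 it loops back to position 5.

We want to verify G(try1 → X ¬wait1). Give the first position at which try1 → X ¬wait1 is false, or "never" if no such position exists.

Check try1 → X ¬wait1 at each position in order: 0 ✓, 1 ✓.
At position 2 the labels are {try1, try2} and the next position 3 has {try1, try2, wait1, wait2}, so try1 → X ¬wait1 is false there. This is the first violation.

2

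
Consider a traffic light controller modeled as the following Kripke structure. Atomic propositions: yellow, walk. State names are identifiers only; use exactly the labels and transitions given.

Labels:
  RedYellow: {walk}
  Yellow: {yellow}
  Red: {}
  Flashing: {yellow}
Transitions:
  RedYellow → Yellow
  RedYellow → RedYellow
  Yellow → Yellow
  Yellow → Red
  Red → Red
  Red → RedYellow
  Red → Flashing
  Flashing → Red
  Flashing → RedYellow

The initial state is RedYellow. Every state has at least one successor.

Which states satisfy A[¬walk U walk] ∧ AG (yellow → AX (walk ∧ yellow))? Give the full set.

States satisfying ¬walk: {Yellow, Red, Flashing}.
States satisfying walk: {RedYellow}.
States satisfying A[¬walk U walk]: {RedYellow}.
States satisfying yellow → AX (walk ∧ yellow): {RedYellow, Red}.
States satisfying AG (yellow → AX (walk ∧ yellow)): ∅.
States satisfying A[¬walk U walk] ∧ AG (yellow → AX (walk ∧ yellow)): ∅.

none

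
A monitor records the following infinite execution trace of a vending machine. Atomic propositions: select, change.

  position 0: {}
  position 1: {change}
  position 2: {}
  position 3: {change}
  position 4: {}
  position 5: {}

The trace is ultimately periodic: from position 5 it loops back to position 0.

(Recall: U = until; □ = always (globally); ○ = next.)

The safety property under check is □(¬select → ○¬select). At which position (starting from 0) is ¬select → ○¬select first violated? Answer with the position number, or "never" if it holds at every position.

¬select → ○¬select holds at every position 0..5, and those are all the positions the trace ever visits, so the invariant □(¬select → ○¬select) is never violated.

never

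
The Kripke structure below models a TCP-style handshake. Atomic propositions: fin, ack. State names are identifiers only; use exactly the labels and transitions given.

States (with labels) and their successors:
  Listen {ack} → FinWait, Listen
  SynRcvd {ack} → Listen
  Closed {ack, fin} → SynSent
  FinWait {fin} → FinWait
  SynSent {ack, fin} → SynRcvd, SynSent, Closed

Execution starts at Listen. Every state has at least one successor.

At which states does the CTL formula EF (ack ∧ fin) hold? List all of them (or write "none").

{Closed, SynSent}

States satisfying ack ∧ fin: {Closed, SynSent}.
States satisfying EF (ack ∧ fin): {Closed, SynSent}.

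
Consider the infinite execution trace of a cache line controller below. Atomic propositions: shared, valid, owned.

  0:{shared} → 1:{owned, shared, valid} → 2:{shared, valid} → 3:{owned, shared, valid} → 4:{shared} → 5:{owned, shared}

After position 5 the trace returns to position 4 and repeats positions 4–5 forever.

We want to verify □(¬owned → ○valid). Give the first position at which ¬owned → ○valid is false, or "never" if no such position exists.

Check ¬owned → ○valid at each position in order: 0 ✓, 1 ✓, 2 ✓, 3 ✓.
At position 4 the labels are {shared} and the next position 5 has {owned, shared}, so ¬owned → ○valid is false there. This is the first violation.

4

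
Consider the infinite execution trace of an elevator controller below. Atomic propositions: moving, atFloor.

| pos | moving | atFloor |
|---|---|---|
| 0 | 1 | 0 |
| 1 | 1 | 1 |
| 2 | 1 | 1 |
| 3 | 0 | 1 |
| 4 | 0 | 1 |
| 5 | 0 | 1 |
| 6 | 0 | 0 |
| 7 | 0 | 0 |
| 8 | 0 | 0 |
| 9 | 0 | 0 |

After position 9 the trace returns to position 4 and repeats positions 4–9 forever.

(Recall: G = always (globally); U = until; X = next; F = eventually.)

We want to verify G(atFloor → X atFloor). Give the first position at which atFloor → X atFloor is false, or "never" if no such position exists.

Check atFloor → X atFloor at each position in order: 0 ✓, 1 ✓, 2 ✓, 3 ✓, 4 ✓.
At position 5 the labels are {atFloor} and the next position 6 has {}, so atFloor → X atFloor is false there. This is the first violation.

5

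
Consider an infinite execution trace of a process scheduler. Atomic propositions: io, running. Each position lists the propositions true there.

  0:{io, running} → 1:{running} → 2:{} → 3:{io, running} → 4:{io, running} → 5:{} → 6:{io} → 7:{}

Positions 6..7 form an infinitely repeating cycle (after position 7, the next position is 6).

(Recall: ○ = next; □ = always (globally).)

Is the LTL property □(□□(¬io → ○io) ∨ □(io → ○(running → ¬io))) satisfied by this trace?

□□(¬io → ○io) ∨ □(io → ○(running → ¬io)) must hold at every position from 0 onward. It fails at position 0, so □(□□(¬io → ○io) ∨ □(io → ○(running → ¬io))) is false.

No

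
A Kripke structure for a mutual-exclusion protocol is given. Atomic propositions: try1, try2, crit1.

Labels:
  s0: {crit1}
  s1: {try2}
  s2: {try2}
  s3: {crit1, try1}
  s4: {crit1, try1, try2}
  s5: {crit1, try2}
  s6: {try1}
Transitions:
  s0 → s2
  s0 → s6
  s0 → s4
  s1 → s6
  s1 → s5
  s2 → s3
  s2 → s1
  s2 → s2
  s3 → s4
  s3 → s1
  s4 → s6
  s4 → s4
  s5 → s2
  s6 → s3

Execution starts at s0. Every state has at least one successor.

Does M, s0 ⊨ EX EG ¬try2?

States satisfying EG ¬try2: ∅.
States satisfying EX EG ¬try2: ∅.
No suitable path/successor from s0 witnesses the formula.
s0 ∉ Sat(EX EG ¬try2).

Does not hold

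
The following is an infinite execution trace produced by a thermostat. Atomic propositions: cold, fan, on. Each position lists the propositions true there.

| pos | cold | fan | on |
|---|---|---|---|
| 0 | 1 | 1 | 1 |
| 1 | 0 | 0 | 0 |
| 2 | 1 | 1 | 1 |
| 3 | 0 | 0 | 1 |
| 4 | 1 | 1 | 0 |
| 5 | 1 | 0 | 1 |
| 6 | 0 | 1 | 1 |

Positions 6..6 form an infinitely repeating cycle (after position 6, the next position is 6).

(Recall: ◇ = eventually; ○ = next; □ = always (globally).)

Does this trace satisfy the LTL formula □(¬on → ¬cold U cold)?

Yes

¬on → ¬cold U cold holds at every position 0..6, and those are all positions ever visited, so □(¬on → ¬cold U cold) holds.
Positions where ¬on holds: 1, 4.
Check ¬cold U cold at each: 1→ok, 4→ok.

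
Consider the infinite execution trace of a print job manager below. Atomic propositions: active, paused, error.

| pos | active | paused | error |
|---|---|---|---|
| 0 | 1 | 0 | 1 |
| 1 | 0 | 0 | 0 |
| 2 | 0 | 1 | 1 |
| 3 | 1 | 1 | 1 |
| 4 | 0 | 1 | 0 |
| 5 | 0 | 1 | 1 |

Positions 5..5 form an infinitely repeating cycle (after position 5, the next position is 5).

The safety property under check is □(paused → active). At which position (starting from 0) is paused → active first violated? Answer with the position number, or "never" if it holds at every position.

Check paused → active at each position in order: 0 ✓, 1 ✓.
At position 2 the labels are {error, paused}, so paused → active is false there. This is the first violation.

2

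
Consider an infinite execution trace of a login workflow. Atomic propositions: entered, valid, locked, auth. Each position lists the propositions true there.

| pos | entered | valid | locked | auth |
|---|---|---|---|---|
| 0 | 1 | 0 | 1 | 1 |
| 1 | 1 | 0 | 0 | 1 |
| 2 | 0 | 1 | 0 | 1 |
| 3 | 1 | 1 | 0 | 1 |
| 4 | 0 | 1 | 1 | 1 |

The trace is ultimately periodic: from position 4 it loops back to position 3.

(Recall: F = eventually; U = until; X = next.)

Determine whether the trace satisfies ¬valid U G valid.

Walking from position 0: G valid first holds at position 2, and ¬valid holds at every earlier position along the way, so ¬valid U G valid holds.

Yes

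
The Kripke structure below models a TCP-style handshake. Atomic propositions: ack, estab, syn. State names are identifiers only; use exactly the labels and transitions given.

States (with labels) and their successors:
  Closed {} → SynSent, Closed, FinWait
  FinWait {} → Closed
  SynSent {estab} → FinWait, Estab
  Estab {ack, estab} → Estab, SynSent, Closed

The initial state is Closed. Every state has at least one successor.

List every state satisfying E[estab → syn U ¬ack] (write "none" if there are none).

{Closed, FinWait, SynSent}

States satisfying estab → syn: {Closed, FinWait}.
States satisfying ¬ack: {Closed, FinWait, SynSent}.
States satisfying E[estab → syn U ¬ack]: {Closed, FinWait, SynSent}.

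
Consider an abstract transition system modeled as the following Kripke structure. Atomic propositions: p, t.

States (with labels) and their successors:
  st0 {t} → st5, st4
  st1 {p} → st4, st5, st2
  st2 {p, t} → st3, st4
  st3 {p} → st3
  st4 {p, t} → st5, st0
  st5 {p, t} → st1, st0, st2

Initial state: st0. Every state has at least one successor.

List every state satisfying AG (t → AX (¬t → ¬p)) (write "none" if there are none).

States satisfying t → AX (¬t → ¬p): {st0, st1, st3, st4}.
States satisfying AG (t → AX (¬t → ¬p)): {st3}.

{st3}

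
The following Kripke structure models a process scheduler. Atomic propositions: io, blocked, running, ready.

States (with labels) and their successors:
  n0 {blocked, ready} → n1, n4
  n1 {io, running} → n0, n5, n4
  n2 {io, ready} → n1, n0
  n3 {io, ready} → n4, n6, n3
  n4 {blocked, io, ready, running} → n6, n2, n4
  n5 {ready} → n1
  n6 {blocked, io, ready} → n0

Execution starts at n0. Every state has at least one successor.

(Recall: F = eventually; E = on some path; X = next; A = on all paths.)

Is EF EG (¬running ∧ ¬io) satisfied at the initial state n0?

States satisfying EG (¬running ∧ ¬io): ∅.
States satisfying EF EG (¬running ∧ ¬io): ∅.
No suitable path/successor from n0 witnesses the formula.
n0 ∉ Sat(EF EG (¬running ∧ ¬io)).

Violated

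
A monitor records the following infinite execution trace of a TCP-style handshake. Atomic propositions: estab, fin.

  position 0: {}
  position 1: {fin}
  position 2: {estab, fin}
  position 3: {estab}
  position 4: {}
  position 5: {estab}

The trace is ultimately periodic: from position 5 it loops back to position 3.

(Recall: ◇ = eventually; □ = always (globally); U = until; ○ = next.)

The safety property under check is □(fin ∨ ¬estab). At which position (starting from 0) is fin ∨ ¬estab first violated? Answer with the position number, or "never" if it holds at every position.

Check fin ∨ ¬estab at each position in order: 0 ✓, 1 ✓, 2 ✓.
At position 3 the labels are {estab}, so fin ∨ ¬estab is false there. This is the first violation.

3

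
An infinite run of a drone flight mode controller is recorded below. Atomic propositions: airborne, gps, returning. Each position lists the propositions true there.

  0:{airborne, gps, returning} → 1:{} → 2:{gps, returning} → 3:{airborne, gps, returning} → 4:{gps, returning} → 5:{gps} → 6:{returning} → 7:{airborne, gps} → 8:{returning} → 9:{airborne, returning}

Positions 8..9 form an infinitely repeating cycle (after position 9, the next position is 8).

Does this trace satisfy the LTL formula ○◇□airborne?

Violated

The position after 0 is 1; ◇□airborne is false there.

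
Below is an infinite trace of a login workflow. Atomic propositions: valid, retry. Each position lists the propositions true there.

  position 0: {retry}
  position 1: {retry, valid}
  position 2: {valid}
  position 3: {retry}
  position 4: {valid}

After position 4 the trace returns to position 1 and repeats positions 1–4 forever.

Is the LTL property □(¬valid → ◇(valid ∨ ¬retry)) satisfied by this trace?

Yes

¬valid → ◇(valid ∨ ¬retry) holds at every position 0..4, and those are all positions ever visited, so □(¬valid → ◇(valid ∨ ¬retry)) holds.
Positions where ¬valid holds: 0, 3.
Check ◇(valid ∨ ¬retry) at each: 0→ok, 3→ok.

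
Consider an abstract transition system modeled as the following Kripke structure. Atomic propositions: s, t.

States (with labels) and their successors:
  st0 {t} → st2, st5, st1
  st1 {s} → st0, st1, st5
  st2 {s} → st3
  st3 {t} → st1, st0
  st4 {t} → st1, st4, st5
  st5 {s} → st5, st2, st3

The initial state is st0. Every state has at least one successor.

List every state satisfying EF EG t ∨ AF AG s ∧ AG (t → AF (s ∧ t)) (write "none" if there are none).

{st4}

States satisfying EG t: {st4}.
States satisfying EF EG t: {st4}.
States satisfying AG s: ∅.
States satisfying AF AG s: ∅.
States satisfying t → AF (s ∧ t): {st1, st2, st5}.
States satisfying AG (t → AF (s ∧ t)): ∅.
States satisfying AF AG s ∧ AG (t → AF (s ∧ t)): ∅.
States satisfying EF EG t ∨ AF AG s ∧ AG (t → AF (s ∧ t)): {st4}.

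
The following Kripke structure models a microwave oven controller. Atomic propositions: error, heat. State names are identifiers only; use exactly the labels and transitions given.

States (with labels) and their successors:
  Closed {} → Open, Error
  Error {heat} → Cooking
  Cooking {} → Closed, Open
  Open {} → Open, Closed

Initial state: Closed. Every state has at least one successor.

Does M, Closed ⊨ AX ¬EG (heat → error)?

No

States satisfying ¬EG (heat → error): {Error}.
States satisfying AX ¬EG (heat → error): ∅.
Closed ∉ Sat(AX ¬EG (heat → error)).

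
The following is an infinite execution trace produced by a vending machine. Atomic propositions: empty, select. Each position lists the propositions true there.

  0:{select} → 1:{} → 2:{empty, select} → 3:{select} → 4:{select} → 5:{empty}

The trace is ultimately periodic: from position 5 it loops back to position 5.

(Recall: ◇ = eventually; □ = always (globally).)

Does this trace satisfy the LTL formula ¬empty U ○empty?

Satisfied

Walking from position 0: ○empty first holds at position 1, and ¬empty holds at every earlier position along the way, so ¬empty U ○empty holds.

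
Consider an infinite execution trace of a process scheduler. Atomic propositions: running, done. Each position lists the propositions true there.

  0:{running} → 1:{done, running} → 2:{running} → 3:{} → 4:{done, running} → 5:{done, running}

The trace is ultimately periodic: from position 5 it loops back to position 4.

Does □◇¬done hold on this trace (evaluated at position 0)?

No

◇¬done must hold at every position from 0 onward. It fails at position 4, so □◇¬done is false.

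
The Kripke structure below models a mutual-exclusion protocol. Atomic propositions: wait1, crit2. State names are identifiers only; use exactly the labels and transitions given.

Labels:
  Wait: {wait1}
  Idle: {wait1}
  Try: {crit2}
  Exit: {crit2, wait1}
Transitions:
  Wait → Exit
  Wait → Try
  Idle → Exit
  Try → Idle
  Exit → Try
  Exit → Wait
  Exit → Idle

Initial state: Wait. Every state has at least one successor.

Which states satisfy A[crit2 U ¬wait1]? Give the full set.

{Try}

States satisfying crit2: {Try, Exit}.
States satisfying ¬wait1: {Try}.
States satisfying A[crit2 U ¬wait1]: {Try}.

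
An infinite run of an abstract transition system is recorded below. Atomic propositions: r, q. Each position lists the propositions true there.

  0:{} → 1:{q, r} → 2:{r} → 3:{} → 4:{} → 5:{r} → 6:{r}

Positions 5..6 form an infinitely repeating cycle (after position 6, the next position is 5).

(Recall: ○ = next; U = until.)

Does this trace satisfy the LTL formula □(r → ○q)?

r → ○q must hold at every position from 0 onward. It fails at position 1, so □(r → ○q) is false.
Positions where r holds: 1, 2, 5, 6.
Check ○q at each: 1→fails, 2→fails, 5→fails, 6→fails.

Does not hold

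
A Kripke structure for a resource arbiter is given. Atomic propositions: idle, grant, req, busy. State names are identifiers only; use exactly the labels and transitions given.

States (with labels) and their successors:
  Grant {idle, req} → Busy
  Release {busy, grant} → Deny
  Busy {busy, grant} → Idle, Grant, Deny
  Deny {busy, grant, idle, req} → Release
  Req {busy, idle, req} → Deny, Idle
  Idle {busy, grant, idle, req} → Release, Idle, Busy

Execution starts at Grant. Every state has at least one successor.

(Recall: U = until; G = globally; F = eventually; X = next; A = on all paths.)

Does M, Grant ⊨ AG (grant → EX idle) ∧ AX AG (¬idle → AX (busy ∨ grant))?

States satisfying grant → EX idle: {Grant, Release, Busy, Req, Idle}.
States satisfying AG (grant → EX idle): ∅.
States satisfying AG (¬idle → AX (busy ∨ grant)): {Release, Deny}.
States satisfying AX AG (¬idle → AX (busy ∨ grant)): {Release, Deny}.
States satisfying AG (grant → EX idle) ∧ AX AG (¬idle → AX (busy ∨ grant)): ∅.
Grant ∉ Sat(AG (grant → EX idle) ∧ AX AG (¬idle → AX (busy ∨ grant))).

Does not hold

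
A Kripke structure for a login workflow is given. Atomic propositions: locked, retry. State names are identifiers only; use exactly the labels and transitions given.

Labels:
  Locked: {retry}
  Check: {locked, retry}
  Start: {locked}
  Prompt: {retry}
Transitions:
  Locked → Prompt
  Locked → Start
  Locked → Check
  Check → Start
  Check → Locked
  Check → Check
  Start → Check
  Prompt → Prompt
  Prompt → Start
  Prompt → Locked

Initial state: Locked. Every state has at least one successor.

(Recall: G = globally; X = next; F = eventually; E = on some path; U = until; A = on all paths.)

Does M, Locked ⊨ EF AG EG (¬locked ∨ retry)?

States satisfying AG EG (¬locked ∨ retry): ∅.
States satisfying EF AG EG (¬locked ∨ retry): ∅.
No suitable path/successor from Locked witnesses the formula.
Locked ∉ Sat(EF AG EG (¬locked ∨ retry)).

Does not hold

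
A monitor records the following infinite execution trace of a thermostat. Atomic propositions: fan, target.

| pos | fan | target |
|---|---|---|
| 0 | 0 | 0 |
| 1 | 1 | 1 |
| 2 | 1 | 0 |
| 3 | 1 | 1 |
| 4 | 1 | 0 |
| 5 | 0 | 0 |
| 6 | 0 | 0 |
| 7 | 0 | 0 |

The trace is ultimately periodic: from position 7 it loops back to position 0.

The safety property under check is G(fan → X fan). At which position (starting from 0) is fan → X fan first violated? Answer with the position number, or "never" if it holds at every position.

4

Check fan → X fan at each position in order: 0 ✓, 1 ✓, 2 ✓, 3 ✓.
At position 4 the labels are {fan} and the next position 5 has {}, so fan → X fan is false there. This is the first violation.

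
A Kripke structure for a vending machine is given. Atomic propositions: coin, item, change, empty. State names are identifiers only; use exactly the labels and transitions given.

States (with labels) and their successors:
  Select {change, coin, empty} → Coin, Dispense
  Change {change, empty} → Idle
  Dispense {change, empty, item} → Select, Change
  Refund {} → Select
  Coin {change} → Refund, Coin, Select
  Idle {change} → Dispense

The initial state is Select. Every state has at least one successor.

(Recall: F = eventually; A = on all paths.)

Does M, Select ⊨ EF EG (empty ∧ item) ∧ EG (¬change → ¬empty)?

States satisfying EG (empty ∧ item): ∅.
States satisfying EF EG (empty ∧ item): ∅.
States satisfying ¬change → ¬empty: {Select, Change, Dispense, Refund, Coin, Idle}.
States satisfying EG (¬change → ¬empty): {Select, Change, Dispense, Refund, Coin, Idle}.
States satisfying EF EG (empty ∧ item) ∧ EG (¬change → ¬empty): ∅.
Select ∉ Sat(EF EG (empty ∧ item) ∧ EG (¬change → ¬empty)).

Does not hold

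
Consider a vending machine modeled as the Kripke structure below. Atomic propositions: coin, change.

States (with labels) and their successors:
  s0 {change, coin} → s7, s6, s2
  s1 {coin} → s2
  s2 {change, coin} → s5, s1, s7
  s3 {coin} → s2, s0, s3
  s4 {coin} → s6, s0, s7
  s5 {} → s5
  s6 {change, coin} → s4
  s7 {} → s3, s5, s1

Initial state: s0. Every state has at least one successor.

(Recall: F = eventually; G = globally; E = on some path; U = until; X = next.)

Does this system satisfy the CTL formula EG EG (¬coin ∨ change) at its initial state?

States satisfying EG (¬coin ∨ change): {s0, s2, s5, s7}.
States satisfying EG EG (¬coin ∨ change): {s0, s2, s5, s7}.
s0 ∈ Sat(EG EG (¬coin ∨ change)).

Holds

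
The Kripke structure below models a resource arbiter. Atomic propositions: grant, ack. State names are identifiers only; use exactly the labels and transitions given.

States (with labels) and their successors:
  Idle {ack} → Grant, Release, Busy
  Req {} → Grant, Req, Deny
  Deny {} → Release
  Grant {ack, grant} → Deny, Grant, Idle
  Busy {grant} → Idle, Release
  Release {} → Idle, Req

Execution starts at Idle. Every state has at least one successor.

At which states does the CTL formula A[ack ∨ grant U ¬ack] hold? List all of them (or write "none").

States satisfying ack ∨ grant: {Idle, Grant, Busy}.
States satisfying ¬ack: {Req, Deny, Busy, Release}.
States satisfying A[ack ∨ grant U ¬ack]: {Req, Deny, Busy, Release}.

{Req, Deny, Busy, Release}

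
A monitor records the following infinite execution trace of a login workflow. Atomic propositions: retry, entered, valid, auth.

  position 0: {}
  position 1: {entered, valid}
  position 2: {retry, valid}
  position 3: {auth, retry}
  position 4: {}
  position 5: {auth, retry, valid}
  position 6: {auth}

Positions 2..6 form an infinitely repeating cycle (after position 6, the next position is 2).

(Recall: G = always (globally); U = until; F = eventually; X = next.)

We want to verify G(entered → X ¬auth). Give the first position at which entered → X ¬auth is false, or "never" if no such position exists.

never

entered → X ¬auth holds at every position 0..6, and those are all the positions the trace ever visits, so the invariant G(entered → X ¬auth) is never violated.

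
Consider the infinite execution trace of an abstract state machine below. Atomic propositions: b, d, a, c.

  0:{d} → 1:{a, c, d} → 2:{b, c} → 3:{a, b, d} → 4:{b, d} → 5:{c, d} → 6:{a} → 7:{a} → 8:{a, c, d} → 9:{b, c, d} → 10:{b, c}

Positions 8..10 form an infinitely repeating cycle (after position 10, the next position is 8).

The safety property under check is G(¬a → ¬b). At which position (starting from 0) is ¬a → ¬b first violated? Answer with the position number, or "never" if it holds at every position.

Check ¬a → ¬b at each position in order: 0 ✓, 1 ✓.
At position 2 the labels are {b, c}, so ¬a → ¬b is false there. This is the first violation.

2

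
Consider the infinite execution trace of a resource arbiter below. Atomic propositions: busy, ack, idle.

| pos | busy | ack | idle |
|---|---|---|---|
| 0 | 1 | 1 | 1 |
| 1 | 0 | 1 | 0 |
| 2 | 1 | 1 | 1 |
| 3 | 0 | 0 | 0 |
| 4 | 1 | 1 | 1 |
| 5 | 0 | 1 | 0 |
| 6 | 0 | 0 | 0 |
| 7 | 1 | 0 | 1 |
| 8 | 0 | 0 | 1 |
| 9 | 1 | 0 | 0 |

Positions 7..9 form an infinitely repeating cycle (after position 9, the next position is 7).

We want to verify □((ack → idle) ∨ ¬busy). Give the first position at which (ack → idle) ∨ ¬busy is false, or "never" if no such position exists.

never

(ack → idle) ∨ ¬busy holds at every position 0..9, and those are all the positions the trace ever visits, so the invariant □((ack → idle) ∨ ¬busy) is never violated.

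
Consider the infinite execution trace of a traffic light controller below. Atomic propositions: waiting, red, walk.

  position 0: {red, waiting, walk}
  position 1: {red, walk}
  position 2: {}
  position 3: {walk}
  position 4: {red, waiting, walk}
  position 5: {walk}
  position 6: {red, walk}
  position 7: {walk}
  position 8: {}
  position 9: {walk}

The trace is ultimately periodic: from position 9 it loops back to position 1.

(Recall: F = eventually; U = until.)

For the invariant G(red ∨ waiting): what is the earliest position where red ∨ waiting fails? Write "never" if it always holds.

Check red ∨ waiting at each position in order: 0 ✓, 1 ✓.
At position 2 the labels are {}, so red ∨ waiting is false there. This is the first violation.

2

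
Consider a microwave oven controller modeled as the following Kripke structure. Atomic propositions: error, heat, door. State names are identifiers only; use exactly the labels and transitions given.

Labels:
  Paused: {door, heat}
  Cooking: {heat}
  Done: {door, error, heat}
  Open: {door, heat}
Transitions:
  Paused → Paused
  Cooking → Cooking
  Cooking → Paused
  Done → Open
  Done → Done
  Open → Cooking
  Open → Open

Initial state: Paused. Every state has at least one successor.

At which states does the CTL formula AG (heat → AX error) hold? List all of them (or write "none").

States satisfying heat → AX error: ∅.
States satisfying AG (heat → AX error): ∅.

none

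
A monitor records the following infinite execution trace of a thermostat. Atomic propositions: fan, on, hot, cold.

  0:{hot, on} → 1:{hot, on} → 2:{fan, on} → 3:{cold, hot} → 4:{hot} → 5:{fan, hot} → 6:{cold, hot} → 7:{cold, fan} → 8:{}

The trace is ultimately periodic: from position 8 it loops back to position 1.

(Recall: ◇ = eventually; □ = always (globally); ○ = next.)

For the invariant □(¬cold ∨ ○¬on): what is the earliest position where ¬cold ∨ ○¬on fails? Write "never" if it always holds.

¬cold ∨ ○¬on holds at every position 0..8, and those are all the positions the trace ever visits, so the invariant □(¬cold ∨ ○¬on) is never violated.

never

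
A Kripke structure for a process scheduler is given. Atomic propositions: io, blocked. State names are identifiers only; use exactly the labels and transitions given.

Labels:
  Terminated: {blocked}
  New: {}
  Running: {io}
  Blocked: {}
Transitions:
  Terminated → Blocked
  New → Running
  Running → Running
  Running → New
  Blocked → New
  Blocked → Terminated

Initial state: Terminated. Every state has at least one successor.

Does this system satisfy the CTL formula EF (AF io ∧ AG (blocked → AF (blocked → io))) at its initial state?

States satisfying AF io ∧ AG (blocked → AF (blocked → io)): {New, Running}.
States satisfying EF (AF io ∧ AG (blocked → AF (blocked → io))): {Terminated, New, Running, Blocked}.
Some path from Terminated reaches a state where AF io ∧ AG (blocked → AF (blocked → io)) holds.
Terminated ∈ Sat(EF (AF io ∧ AG (blocked → AF (blocked → io)))).

Satisfied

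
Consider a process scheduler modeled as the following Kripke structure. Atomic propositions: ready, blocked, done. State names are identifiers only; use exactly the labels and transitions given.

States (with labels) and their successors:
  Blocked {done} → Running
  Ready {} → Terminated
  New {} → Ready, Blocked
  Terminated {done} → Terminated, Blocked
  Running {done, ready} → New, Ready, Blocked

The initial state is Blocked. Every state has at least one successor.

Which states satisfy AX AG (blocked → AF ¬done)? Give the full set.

{Blocked, Ready, New, Terminated, Running}

States satisfying AG (blocked → AF ¬done): {Blocked, Ready, New, Terminated, Running}.
States satisfying AX AG (blocked → AF ¬done): {Blocked, Ready, New, Terminated, Running}.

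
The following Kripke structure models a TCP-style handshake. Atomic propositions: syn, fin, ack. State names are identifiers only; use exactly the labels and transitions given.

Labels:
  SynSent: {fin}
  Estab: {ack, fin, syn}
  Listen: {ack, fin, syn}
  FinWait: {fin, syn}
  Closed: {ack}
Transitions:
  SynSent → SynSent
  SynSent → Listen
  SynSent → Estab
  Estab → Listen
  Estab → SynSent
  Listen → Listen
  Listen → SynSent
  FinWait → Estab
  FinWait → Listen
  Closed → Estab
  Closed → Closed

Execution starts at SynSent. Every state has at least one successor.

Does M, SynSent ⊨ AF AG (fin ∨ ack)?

States satisfying AG (fin ∨ ack): {SynSent, Estab, Listen, FinWait, Closed}.
States satisfying AF AG (fin ∨ ack): {SynSent, Estab, Listen, FinWait, Closed}.
SynSent ∈ Sat(AF AG (fin ∨ ack)).

Satisfied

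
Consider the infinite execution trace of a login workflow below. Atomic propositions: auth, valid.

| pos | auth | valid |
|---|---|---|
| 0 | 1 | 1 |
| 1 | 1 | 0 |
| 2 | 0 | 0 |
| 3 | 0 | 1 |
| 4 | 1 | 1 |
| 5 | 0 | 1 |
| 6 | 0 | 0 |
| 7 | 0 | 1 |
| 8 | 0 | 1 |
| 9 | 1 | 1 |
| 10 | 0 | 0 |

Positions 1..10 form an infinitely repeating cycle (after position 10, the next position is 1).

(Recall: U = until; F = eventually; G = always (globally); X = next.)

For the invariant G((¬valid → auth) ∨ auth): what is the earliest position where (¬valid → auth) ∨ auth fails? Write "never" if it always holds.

2

Check (¬valid → auth) ∨ auth at each position in order: 0 ✓, 1 ✓.
At position 2 the labels are {}, so (¬valid → auth) ∨ auth is false there. This is the first violation.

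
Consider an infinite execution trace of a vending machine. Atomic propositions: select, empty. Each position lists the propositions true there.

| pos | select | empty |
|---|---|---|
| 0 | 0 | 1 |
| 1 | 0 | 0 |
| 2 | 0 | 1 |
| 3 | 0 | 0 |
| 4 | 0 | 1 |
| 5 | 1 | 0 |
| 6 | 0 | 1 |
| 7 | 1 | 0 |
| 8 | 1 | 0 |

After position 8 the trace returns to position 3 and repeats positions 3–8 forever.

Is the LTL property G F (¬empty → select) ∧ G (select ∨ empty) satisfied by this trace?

No

F (¬empty → select) holds at every position 0..8, and those are all positions ever visited, so G F (¬empty → select) holds.
select ∨ empty must hold at every position from 0 onward. It fails at position 1, so G (select ∨ empty) is false.
At position 0: G F (¬empty → select) is true; G (select ∨ empty) is false; so G F (¬empty → select) ∧ G (select ∨ empty) is false.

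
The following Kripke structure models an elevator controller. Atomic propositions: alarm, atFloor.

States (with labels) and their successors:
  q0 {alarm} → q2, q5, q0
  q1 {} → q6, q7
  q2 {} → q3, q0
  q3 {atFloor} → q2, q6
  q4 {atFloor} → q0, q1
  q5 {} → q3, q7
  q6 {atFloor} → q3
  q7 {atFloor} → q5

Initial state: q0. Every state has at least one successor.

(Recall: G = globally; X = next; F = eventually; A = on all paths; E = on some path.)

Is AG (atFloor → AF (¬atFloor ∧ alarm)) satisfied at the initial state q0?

States satisfying atFloor → AF (¬atFloor ∧ alarm): {q0, q1, q2, q5}.
States satisfying AG (atFloor → AF (¬atFloor ∧ alarm)): ∅.
q3 is reachable from q0 and violates atFloor → AF (¬atFloor ∧ alarm), so AG fails at q0.
q0 ∉ Sat(AG (atFloor → AF (¬atFloor ∧ alarm))).

Does not hold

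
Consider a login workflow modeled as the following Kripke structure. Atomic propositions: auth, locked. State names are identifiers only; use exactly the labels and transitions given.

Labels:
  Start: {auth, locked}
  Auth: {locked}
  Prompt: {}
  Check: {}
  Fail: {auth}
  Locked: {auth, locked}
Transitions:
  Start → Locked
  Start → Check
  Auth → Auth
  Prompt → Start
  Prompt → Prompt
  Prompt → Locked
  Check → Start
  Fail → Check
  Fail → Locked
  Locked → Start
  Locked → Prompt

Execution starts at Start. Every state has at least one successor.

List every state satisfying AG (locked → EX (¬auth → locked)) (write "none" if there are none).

{Start, Auth, Prompt, Check, Fail, Locked}

States satisfying locked → EX (¬auth → locked): {Start, Auth, Prompt, Check, Fail, Locked}.
States satisfying AG (locked → EX (¬auth → locked)): {Start, Auth, Prompt, Check, Fail, Locked}.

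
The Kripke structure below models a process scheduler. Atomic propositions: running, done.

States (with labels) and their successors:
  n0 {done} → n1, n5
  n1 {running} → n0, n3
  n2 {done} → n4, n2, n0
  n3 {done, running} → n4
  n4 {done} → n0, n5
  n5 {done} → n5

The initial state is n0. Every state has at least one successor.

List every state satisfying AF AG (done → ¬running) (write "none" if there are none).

{n5}

States satisfying AG (done → ¬running): {n5}.
States satisfying AF AG (done → ¬running): {n5}.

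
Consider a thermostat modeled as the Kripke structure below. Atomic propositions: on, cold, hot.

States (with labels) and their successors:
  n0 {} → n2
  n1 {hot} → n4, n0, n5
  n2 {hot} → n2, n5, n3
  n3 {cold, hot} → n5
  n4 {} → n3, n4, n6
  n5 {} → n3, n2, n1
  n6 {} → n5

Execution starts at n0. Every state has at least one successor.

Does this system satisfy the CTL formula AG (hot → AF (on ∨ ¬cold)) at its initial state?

States satisfying hot → AF (on ∨ ¬cold): {n0, n1, n2, n3, n4, n5, n6}.
States satisfying AG (hot → AF (on ∨ ¬cold)): {n0, n1, n2, n3, n4, n5, n6}.
Every state reachable from n0 satisfies hot → AF (on ∨ ¬cold).
n0 ∈ Sat(AG (hot → AF (on ∨ ¬cold))).

Satisfied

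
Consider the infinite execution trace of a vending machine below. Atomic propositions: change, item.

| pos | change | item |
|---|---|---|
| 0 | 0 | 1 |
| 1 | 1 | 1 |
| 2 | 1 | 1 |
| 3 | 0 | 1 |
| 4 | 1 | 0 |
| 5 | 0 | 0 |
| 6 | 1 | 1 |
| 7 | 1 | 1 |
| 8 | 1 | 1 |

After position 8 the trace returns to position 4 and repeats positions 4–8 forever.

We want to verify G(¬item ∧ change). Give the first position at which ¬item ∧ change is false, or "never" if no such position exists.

At position 0 the labels are {item}, so ¬item ∧ change is false there. This is the first violation.

0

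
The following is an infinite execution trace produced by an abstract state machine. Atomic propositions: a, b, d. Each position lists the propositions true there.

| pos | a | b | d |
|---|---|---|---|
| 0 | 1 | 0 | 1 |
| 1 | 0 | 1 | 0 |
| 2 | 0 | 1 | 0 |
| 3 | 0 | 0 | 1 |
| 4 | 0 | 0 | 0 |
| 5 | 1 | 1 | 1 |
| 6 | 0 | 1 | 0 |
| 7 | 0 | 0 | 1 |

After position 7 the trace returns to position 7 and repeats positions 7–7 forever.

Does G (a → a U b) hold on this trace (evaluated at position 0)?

a → a U b holds at every position 0..7, and those are all positions ever visited, so G (a → a U b) holds.
Positions where a holds: 0, 5.
Check a U b at each: 0→ok, 5→ok.

Holds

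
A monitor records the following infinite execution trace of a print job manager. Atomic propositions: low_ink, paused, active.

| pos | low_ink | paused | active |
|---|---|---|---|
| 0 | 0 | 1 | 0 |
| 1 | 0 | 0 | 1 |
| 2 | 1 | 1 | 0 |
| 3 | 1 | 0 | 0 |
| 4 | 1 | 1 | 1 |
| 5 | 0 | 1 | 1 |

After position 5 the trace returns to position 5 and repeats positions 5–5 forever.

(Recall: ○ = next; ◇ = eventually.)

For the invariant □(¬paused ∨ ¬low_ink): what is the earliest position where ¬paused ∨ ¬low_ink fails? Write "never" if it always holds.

2

Check ¬paused ∨ ¬low_ink at each position in order: 0 ✓, 1 ✓.
At position 2 the labels are {low_ink, paused}, so ¬paused ∨ ¬low_ink is false there. This is the first violation.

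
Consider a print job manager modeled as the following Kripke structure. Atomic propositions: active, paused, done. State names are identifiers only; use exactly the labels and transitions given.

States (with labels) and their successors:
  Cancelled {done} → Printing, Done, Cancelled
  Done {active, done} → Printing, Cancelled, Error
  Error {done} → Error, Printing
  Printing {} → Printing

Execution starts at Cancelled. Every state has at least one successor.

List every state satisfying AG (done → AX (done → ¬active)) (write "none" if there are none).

{Error, Printing}

States satisfying done → AX (done → ¬active): {Done, Error, Printing}.
States satisfying AG (done → AX (done → ¬active)): {Error, Printing}.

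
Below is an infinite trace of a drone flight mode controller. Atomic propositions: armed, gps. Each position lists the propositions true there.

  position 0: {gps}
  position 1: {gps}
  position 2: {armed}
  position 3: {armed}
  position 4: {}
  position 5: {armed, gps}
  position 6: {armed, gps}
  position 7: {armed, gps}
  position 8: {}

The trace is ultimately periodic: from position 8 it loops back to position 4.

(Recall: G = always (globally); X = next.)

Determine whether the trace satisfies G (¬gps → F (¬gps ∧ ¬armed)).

Holds

¬gps → F (¬gps ∧ ¬armed) holds at every position 0..8, and those are all positions ever visited, so G (¬gps → F (¬gps ∧ ¬armed)) holds.
Positions where ¬gps holds: 2, 3, 4, 8.
Check F (¬gps ∧ ¬armed) at each: 2→ok, 3→ok, 4→ok, 8→ok.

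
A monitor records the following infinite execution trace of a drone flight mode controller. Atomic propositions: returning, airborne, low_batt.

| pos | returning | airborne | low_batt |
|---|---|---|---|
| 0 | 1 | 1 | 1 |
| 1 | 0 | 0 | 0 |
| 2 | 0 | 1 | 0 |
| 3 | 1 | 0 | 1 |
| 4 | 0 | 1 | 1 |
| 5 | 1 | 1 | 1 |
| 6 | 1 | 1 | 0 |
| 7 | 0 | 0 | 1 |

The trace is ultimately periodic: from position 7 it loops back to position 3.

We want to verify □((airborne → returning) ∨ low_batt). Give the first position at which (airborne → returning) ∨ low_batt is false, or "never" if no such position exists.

Check (airborne → returning) ∨ low_batt at each position in order: 0 ✓, 1 ✓.
At position 2 the labels are {airborne}, so (airborne → returning) ∨ low_batt is false there. This is the first violation.

2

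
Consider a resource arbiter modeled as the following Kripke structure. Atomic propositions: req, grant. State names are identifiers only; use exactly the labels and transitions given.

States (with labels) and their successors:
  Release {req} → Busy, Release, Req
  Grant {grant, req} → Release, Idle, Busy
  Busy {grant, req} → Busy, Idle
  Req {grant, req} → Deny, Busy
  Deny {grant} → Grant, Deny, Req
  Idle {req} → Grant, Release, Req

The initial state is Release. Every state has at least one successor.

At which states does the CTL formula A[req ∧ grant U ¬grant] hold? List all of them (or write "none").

States satisfying req ∧ grant: {Grant, Busy, Req}.
States satisfying ¬grant: {Release, Idle}.
States satisfying A[req ∧ grant U ¬grant]: {Release, Idle}.

{Release, Idle}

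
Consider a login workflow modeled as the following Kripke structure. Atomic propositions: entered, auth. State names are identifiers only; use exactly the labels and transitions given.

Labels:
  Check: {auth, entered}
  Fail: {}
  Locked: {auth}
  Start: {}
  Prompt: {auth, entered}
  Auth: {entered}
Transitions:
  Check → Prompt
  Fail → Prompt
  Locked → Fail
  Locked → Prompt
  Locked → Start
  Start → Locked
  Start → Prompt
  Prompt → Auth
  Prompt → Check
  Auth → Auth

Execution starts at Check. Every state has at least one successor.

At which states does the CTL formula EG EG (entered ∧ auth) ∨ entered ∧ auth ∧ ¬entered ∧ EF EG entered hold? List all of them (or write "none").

States satisfying EG (entered ∧ auth): {Check, Prompt}.
States satisfying EG EG (entered ∧ auth): {Check, Prompt}.
States satisfying ¬entered: {Fail, Locked, Start}.
States satisfying auth ∧ ¬entered: {Locked}.
States satisfying entered ∧ auth ∧ ¬entered: ∅.
States satisfying EG entered: {Check, Prompt, Auth}.
States satisfying EF EG entered: {Check, Fail, Locked, Start, Prompt, Auth}.
States satisfying entered ∧ auth ∧ ¬entered ∧ EF EG entered: ∅.
States satisfying EG EG (entered ∧ auth) ∨ entered ∧ auth ∧ ¬entered ∧ EF EG entered: {Check, Prompt}.

{Check, Prompt}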